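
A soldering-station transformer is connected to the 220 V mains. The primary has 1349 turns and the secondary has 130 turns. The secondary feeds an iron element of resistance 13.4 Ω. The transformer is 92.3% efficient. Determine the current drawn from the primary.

I_p ≈ 0.165 A

V_s = 220 × 130/1349 = 21.201 V.
I_s = V_s/R = 21.201/13.4 = 1.5822 A.
P_out = V_s I_s = 21.201 × 1.5822 = 33.543 W.
P_in = P_out/η = 33.543/0.923 = 36.341 W.
I_p = P_in/V_p = 36.341/220 = 0.165 A.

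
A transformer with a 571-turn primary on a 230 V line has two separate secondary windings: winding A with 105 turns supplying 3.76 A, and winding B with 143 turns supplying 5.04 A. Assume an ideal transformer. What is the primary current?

V_A = 230 × 105/571 = 42.294 V; V_B = 230 × 143/571 = 57.601 V.
P_out = V_A I_A + V_B I_B = 42.294×3.76 + 57.601×5.04 = 159.03 + 290.31 = 449.33 W.
Ideal ⇒ P_in = P_out, so I_p = P_out/V_p = 449.33/230 = 1.95 A.

I_p ≈ 1.95 A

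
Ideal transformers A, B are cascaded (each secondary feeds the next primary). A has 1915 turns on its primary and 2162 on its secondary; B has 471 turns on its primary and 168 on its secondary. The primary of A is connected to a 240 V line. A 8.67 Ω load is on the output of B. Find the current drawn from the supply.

Secondary of A: V = 240.00 × 2162/1915 = 270.96 V.
Secondary of B: V = 270.96 × 168/471 = 96.647 V.
I_load = 96.647/8.67 = 11.147 A, so P_out = 96.647 × 11.147 = 1077.3 W.
All ideal ⇒ P_in = P_out, so I_supply = 1077.3/240 = 4.49 A.

I_supply ≈ 4.49 A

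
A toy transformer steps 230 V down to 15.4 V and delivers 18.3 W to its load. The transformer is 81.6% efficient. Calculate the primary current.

P_in = P_out/η = 18.3/0.816 = 22.426 W.
I_p = P_in/V_p = 22.426/230 = 0.0975 A.

I_p ≈ 0.0975 A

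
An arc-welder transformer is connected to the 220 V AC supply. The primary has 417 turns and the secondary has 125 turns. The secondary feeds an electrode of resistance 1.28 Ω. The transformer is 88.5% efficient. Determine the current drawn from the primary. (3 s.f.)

I_p ≈ 17.5 A

V_s = 220 × 125/417 = 65.947 V.
I_s = V_s/R = 65.947/1.28 = 51.521 A.
P_out = V_s I_s = 65.947 × 51.521 = 3397.7 W.
P_in = P_out/η = 3397.7/0.885 = 3839.2 W.
I_p = P_in/V_p = 3839.2/220 = 17.5 A.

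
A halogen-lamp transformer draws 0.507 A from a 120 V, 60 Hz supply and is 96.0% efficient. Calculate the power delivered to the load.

P_out ≈ 58.4 W

P_in = V_p I_p = 120 × 0.507 = 60.840 W.
P_out = η P_in = 0.960 × 60.840 = 58.4 W.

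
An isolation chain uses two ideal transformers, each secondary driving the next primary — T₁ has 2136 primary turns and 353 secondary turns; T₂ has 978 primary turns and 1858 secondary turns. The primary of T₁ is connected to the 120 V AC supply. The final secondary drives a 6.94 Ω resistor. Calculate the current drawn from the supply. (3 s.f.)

I_supply ≈ 1.70 A

After T₁: V = 120.00 × 353/2136 = 19.831 V.
After T₂: V = 19.831 × 1858/978 = 37.676 V.
I_load = 37.676/6.94 = 5.4288 A, so P_out = 37.676 × 5.4288 = 204.53 W.
All ideal ⇒ P_in = P_out, so I_supply = 204.53/120 = 1.70 A.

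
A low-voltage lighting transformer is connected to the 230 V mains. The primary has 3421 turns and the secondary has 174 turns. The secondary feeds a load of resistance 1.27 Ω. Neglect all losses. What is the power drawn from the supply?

P ≈ 108 W

V_s = V_p × N_s/N_p = 230 × 174/3421 = 11.698 V.
I_s = V_s/R = 11.698/1.27 = 9.2113 A.
I_p = I_s × N_s/N_p = 9.2113 × 174/3421 = 0.46851 A.
P = V_p I_p = 230 × 0.46851 = 108 W.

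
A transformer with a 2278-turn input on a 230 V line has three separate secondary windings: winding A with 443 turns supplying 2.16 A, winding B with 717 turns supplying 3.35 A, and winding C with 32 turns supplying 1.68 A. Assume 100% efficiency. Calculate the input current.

I_in ≈ 1.50 A

V_A = 230 × 443/2278 = 44.728 V; V_B = 230 × 717/2278 = 72.392 V; V_C = 230 × 32/2278 = 3.2309 V.
P_out = V_A I_A + V_B I_B + V_C I_C = 44.728×2.16 + 72.392×3.35 + 3.2309×1.68 = 96.612 + 242.51 + 5.4279 = 344.55 W.
Ideal ⇒ P_in = P_out, so I_in = P_out/V_in = 344.55/230 = 1.50 A.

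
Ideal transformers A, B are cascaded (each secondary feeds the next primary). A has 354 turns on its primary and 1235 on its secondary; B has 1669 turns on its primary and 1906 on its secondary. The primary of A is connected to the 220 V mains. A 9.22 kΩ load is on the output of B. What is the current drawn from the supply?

After A: V = 220.00 × 1235/354 = 767.51 V.
After B: V = 767.51 × 1906/1669 = 876.50 V.
I_load = 876.50/9220 = 0.095065 A, so P_out = 876.50 × 0.095065 = 83.325 W.
All ideal ⇒ P_in = P_out, so I_supply = 83.325/220 = 0.379 A.

I_supply ≈ 0.379 A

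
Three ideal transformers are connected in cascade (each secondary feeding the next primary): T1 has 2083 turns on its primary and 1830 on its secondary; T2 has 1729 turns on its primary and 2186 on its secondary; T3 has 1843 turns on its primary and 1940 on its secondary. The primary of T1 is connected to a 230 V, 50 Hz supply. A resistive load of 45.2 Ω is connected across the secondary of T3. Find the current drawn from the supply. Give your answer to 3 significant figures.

I_supply ≈ 6.96 A

After T1: V = 230.00 × 1830/2083 = 202.06 V.
After T2: V = 202.06 × 2186/1729 = 255.47 V.
After T3: V = 255.47 × 1940/1843 = 268.92 V.
I_load = 268.92/45.2 = 5.9495 A, so P_out = 268.92 × 5.9495 = 1599.9 W.
All ideal ⇒ P_in = P_out, so I_supply = 1599.9/230 = 6.96 A.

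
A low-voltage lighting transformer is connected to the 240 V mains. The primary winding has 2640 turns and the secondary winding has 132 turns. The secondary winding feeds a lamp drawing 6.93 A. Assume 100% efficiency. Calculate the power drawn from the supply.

I_p = I_s × N_s/N_p = 6.93 × 132/2640 = 0.34650 A.
P = V_p I_p = 240 × 0.34650 = 83.2 W.

P ≈ 83.2 W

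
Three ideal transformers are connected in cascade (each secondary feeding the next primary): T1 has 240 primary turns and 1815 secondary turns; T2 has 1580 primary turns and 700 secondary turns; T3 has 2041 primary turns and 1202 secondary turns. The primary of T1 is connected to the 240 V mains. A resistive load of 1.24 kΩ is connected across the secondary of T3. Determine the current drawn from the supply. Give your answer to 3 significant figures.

I_supply ≈ 0.754 A

After T1: V = 240.00 × 1815/240 = 1815.0 V.
After T2: V = 1815.0 × 700/1580 = 804.11 V.
After T3: V = 804.11 × 1202/2041 = 473.56 V.
I_load = 473.56/1240 = 0.38191 A, so P_out = 473.56 × 0.38191 = 180.86 W.
All ideal ⇒ P_in = P_out, so I_supply = 180.86/240 = 0.754 A.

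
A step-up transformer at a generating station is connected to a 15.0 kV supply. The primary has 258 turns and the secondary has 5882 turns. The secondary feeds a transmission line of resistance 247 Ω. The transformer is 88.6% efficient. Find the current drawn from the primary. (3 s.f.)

I_p ≈ 35600 A

V_s = 15000 × 5882/258 = 341980 V.
I_s = V_s/R = 341980/247 = 1384.5 A.
P_out = V_s I_s = 341980 × 1384.5 = 4.7347×10^8 W.
P_in = P_out/η = 4.7347×10^8/0.886 = 5.3440×10^8 W.
I_p = P_in/V_p = 5.3440×10^8/15000 = 35600 A.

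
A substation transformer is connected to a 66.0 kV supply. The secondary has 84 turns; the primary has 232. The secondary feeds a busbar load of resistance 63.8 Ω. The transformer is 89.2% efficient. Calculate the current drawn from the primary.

I_p ≈ 152 A

V_s = 66000 × 84/232 = 23897 V.
I_s = V_s/R = 23897/63.8 = 374.55 A.
P_out = V_s I_s = 23897 × 374.55 = 8.9506×10^6 W.
P_in = P_out/η = 8.9506×10^6/0.892 = 1.0034×10^7 W.
I_p = P_in/V_p = 1.0034×10^7/66000 = 152 A.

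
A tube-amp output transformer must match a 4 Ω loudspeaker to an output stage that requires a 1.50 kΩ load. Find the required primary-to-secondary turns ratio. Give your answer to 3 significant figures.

N_p/N_s ≈ 19.4

Z_p/Z_s = (N_p/N_s)², so N_p/N_s = √(1500/4) = √375 = 19.4.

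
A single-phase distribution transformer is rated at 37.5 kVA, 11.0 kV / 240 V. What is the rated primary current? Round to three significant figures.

I_p = S/V_p = 37500/11000 = 3.41 A.

I_p ≈ 3.41 A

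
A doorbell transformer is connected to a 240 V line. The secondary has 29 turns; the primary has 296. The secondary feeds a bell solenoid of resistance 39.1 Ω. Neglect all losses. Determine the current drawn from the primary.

I_p ≈ 0.0589 A

V_s = V_p × N_s/N_p = 240 × 29/296 = 23.514 V.
I_s = V_s/R = 23.514/39.1 = 0.60137 A.
For an ideal transformer I_p N_p = I_s N_s, so I_p = 0.60137 × 29/296 = 0.0589 A.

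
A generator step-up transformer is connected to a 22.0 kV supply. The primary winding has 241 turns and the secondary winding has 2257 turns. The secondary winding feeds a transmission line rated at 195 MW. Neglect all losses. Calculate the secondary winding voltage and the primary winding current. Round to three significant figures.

V_s ≈ 206000 V, I_p ≈ 8860 A

V_s = V_p × N_s/N_p = 22000 × 2257/241 = 206030 V.
I_s = P/V_s = 1.95×10^8/206030 = 946.45 A.
I_p = I_s × N_s/N_p = 946.45 × 2257/241 = 8860 A.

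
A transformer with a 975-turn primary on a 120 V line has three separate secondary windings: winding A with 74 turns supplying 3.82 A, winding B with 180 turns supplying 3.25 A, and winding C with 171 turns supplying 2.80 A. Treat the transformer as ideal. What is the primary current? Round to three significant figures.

I_p ≈ 1.38 A

V_A = 120 × 74/975 = 9.1077 V; V_B = 120 × 180/975 = 22.154 V; V_C = 120 × 171/975 = 21.046 V.
P_out = V_A I_A + V_B I_B + V_C I_C = 9.1077×3.82 + 22.154×3.25 + 21.046×2.80 = 34.791 + 72.000 + 58.929 = 165.72 W.
Ideal ⇒ P_in = P_out, so I_p = P_out/V_p = 165.72/120 = 1.38 A.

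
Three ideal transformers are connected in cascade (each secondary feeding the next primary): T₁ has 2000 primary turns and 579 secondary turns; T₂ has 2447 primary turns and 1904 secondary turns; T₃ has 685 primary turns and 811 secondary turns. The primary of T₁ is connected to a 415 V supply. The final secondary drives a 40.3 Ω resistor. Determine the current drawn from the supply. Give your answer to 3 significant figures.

Secondary of T₁: V = 415.00 × 579/2000 = 120.14 V.
Secondary of T₂: V = 120.14 × 1904/2447 = 93.482 V.
Secondary of T₃: V = 93.482 × 811/685 = 110.68 V.
I_load = 110.68/40.3 = 2.7463 A, so P_out = 110.68 × 2.7463 = 303.96 W.
All ideal ⇒ P_in = P_out, so I_supply = 303.96/415 = 0.732 A.

I_supply ≈ 0.732 A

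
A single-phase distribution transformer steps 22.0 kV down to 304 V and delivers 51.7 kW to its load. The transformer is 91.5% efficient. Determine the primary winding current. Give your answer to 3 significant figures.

I_p ≈ 2.57 A

P_in = P_out/η = 51700/0.915 = 56503 W.
I_p = P_in/V_p = 56503/22000 = 2.57 A.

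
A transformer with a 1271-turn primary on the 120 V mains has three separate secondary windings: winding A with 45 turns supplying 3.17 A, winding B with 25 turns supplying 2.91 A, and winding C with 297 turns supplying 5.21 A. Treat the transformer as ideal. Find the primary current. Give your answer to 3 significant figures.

V_A = 120 × 45/1271 = 4.2486 V; V_B = 120 × 25/1271 = 2.3603 V; V_C = 120 × 297/1271 = 28.041 V.
P_out = V_A I_A + V_B I_B + V_C I_C = 4.2486×3.17 + 2.3603×2.91 + 28.041×5.21 = 13.468 + 6.8686 + 146.09 = 166.43 W.
Ideal ⇒ P_in = P_out, so I_p = P_out/V_p = 166.43/120 = 1.39 A.

I_p ≈ 1.39 A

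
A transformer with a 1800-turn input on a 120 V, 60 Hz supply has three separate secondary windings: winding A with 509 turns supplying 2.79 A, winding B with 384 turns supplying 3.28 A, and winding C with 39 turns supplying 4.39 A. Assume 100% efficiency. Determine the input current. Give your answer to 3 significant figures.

V_A = 120 × 509/1800 = 33.933 V; V_B = 120 × 384/1800 = 25.600 V; V_C = 120 × 39/1800 = 2.6000 V.
P_out = V_A I_A + V_B I_B + V_C I_C = 33.933×2.79 + 25.600×3.28 + 2.6000×4.39 = 94.674 + 83.968 + 11.414 = 190.06 W.
Ideal ⇒ P_in = P_out, so I_in = P_out/V_in = 190.06/120 = 1.58 A.

I_in ≈ 1.58 A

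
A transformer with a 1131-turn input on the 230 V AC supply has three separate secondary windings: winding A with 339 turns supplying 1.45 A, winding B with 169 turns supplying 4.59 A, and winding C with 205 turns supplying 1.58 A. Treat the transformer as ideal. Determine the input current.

V_A = 230 × 339/1131 = 68.939 V; V_B = 230 × 169/1131 = 34.368 V; V_C = 230 × 205/1131 = 41.689 V.
P_out = V_A I_A + V_B I_B + V_C I_C = 68.939×1.45 + 34.368×4.59 + 41.689×1.58 = 99.962 + 157.75 + 65.868 = 323.58 W.
Ideal ⇒ P_in = P_out, so I_in = P_out/V_in = 323.58/230 = 1.41 A.

I_in ≈ 1.41 A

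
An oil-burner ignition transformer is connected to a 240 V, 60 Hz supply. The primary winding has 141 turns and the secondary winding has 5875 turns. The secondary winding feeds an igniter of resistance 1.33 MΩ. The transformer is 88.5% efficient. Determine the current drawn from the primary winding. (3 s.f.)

V_s = 240 × 5875/141 = 10000 V.
I_s = V_s/R = 10000/(1.33×10^6) = 0.0075188 A.
P_out = V_s I_s = 10000 × 0.0075188 = 75.188 W.
P_in = P_out/η = 75.188/0.885 = 84.958 W.
I_p = P_in/V_p = 84.958/240 = 0.354 A.

I_p ≈ 0.354 A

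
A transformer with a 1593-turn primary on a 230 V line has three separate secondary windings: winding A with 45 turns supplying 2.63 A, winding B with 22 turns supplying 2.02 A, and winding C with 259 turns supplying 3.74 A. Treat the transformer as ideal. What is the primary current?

V_A = 230 × 45/1593 = 6.4972 V; V_B = 230 × 22/1593 = 3.1764 V; V_C = 230 × 259/1593 = 37.395 V.
P_out = V_A I_A + V_B I_B + V_C I_C = 6.4972×2.63 + 3.1764×2.02 + 37.395×3.74 = 17.088 + 6.4163 + 139.86 = 163.36 W.
Ideal ⇒ P_in = P_out, so I_p = P_out/V_p = 163.36/230 = 0.710 A.

I_p ≈ 0.710 A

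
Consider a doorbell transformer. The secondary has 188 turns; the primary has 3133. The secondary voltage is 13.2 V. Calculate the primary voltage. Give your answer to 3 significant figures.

V_p/V_s = N_p/N_s, so V_p = 13.2 × 3133/188 = 220 V.

V_p ≈ 220 V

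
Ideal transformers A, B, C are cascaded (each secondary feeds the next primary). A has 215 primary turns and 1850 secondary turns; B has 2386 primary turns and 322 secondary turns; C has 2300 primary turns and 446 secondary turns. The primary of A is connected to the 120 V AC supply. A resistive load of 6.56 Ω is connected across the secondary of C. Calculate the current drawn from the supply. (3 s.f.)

After A: V = 120.00 × 1850/215 = 1032.6 V.
After B: V = 1032.6 × 322/2386 = 139.35 V.
After C: V = 139.35 × 446/2300 = 27.021 V.
I_load = 27.021/6.56 = 4.1191 A, so P_out = 27.021 × 4.1191 = 111.30 W.
All ideal ⇒ P_in = P_out, so I_supply = 111.30/120 = 0.928 A.

I_supply ≈ 0.928 A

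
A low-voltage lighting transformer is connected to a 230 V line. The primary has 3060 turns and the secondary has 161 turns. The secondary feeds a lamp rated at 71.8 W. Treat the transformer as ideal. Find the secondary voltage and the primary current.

V_s = V_p × N_s/N_p = 230 × 161/3060 = 12.101 V.
I_s = P/V_s = 71.8/12.101 = 5.9332 A.
I_p = I_s × N_s/N_p = 5.9332 × 161/3060 = 0.312 A.

V_s ≈ 12.1 V, I_p ≈ 0.312 A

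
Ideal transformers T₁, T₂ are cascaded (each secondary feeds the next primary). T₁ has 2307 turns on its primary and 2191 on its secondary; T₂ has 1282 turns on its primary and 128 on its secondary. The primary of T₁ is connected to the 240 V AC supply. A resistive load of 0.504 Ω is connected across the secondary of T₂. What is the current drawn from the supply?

I_supply ≈ 4.28 A

Secondary of T₁: V = 240.00 × 2191/2307 = 227.93 V.
Secondary of T₂: V = 227.93 × 128/1282 = 22.758 V.
I_load = 22.758/0.504 = 45.154 A, so P_out = 22.758 × 45.154 = 1027.6 W.
All ideal ⇒ P_in = P_out, so I_supply = 1027.6/240 = 4.28 A.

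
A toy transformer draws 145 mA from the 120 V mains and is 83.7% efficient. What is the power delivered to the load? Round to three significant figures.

P_in = V_in I_in = 120 × 0.145 = 17.400 W.
P_out = η P_in = 0.837 × 17.400 = 14.6 W.

P_out ≈ 14.6 W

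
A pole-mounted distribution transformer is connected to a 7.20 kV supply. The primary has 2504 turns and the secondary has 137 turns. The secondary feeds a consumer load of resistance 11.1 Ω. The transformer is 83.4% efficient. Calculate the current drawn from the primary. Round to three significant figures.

V_s = 7200 × 137/2504 = 393.93 V.
I_s = V_s/R = 393.93/11.1 = 35.489 A.
P_out = V_s I_s = 393.93 × 35.489 = 13980 W.
P_in = P_out/η = 13980/0.834 = 16763 W.
I_p = P_in/V_p = 16763/7200 = 2.33 A.

I_p ≈ 2.33 A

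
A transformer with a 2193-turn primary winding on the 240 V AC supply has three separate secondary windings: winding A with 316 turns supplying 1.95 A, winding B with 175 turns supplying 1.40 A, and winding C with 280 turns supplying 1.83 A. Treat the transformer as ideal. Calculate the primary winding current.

I_p ≈ 0.626 A

V_A = 240 × 316/2193 = 34.583 V; V_B = 240 × 175/2193 = 19.152 V; V_C = 240 × 280/2193 = 30.643 V.
P_out = V_A I_A + V_B I_B + V_C I_C = 34.583×1.95 + 19.152×1.40 + 30.643×1.83 = 67.436 + 26.813 + 56.077 = 150.33 W.
Ideal ⇒ P_in = P_out, so I_p = P_out/V_p = 150.33/240 = 0.626 A.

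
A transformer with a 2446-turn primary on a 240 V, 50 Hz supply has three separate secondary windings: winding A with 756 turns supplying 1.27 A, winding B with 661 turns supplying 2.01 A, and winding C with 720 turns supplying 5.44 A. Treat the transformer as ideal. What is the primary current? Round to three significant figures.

V_A = 240 × 756/2446 = 74.178 V; V_B = 240 × 661/2446 = 64.857 V; V_C = 240 × 720/2446 = 70.646 V.
P_out = V_A I_A + V_B I_B + V_C I_C = 74.178×1.27 + 64.857×2.01 + 70.646×5.44 = 94.206 + 130.36 + 384.31 = 608.88 W.
Ideal ⇒ P_in = P_out, so I_p = P_out/V_p = 608.88/240 = 2.54 A.

I_p ≈ 2.54 A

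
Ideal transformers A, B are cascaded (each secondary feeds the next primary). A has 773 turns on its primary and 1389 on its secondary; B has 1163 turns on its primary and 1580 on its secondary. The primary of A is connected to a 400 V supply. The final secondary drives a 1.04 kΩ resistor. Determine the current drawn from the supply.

I_supply ≈ 2.29 A

After A: V = 400.00 × 1389/773 = 718.76 V.
After B: V = 718.76 × 1580/1163 = 976.47 V.
I_load = 976.47/1040 = 0.93892 A, so P_out = 976.47 × 0.93892 = 916.83 W.
All ideal ⇒ P_in = P_out, so I_supply = 916.83/400 = 2.29 A.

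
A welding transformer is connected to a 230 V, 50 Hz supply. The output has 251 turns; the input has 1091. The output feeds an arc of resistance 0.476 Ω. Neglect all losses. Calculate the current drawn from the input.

I_in ≈ 25.6 A

V_out = V_in × N_out/N_in = 230 × 251/1091 = 52.915 V.
I_out = V_out/R = 52.915/0.476 = 111.17 A.
For an ideal transformer I_in N_in = I_out N_out, so I_in = 111.17 × 251/1091 = 25.6 A.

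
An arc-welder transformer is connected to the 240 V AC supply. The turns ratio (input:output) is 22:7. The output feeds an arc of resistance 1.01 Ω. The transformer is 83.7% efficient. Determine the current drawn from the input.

I_in ≈ 28.7 A

V_out = 240 × 7/22 = 76.364 V.
I_out = V_out/R = 76.364/1.01 = 75.608 A.
P_out = V_out I_out = 76.364 × 75.608 = 5773.7 W.
P_in = P_out/η = 5773.7/0.837 = 6898.1 W.
I_in = P_in/V_in = 6898.1/240 = 28.7 A.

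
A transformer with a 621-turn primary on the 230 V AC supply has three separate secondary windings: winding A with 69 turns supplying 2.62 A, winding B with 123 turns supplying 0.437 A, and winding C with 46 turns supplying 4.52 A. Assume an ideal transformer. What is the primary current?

I_p ≈ 0.712 A

V_A = 230 × 69/621 = 25.556 V; V_B = 230 × 123/621 = 45.556 V; V_C = 230 × 46/621 = 17.037 V.
P_out = V_A I_A + V_B I_B + V_C I_C = 25.556×2.62 + 45.556×0.437 + 17.037×4.52 = 66.956 + 19.908 + 77.007 = 163.87 W.
Ideal ⇒ P_in = P_out, so I_p = P_out/V_p = 163.87/230 = 0.712 A.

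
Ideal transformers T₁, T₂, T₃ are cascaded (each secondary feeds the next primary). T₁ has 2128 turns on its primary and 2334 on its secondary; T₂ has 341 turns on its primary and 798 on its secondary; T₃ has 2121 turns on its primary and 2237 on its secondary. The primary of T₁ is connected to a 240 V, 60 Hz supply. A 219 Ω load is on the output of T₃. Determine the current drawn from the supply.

I_supply ≈ 8.03 A

Secondary of T₁: V = 240.00 × 2334/2128 = 263.23 V.
Secondary of T₂: V = 263.23 × 798/341 = 616.01 V.
Secondary of T₃: V = 616.01 × 2237/2121 = 649.70 V.
I_load = 649.70/219 = 2.9667 A, so P_out = 649.70 × 2.9667 = 1927.5 W.
All ideal ⇒ P_in = P_out, so I_supply = 1927.5/240 = 8.03 A.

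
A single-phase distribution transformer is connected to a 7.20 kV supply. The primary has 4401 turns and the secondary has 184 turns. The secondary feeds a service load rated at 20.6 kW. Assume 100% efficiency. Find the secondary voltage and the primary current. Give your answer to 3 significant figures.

V_s ≈ 301 V, I_p ≈ 2.86 A

V_s = V_p × N_s/N_p = 7200 × 184/4401 = 301.02 V.
I_s = P/V_s = 20600/301.02 = 68.433 A.
I_p = I_s × N_s/N_p = 68.433 × 184/4401 = 2.86 A.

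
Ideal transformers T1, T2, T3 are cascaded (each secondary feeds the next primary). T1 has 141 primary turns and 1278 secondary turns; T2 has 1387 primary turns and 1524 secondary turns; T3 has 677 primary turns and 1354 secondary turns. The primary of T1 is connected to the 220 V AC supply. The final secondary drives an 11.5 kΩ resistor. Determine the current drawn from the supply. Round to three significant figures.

I_supply ≈ 7.59 A

Secondary of T1: V = 220.00 × 1278/141 = 1994.0 V.
Secondary of T2: V = 1994.0 × 1524/1387 = 2191.0 V.
Secondary of T3: V = 2191.0 × 1354/677 = 4382.0 V.
I_load = 4382.0/11500 = 0.38104 A, so P_out = 4382.0 × 0.38104 = 1669.7 W.
All ideal ⇒ P_in = P_out, so I_supply = 1669.7/220 = 7.59 A.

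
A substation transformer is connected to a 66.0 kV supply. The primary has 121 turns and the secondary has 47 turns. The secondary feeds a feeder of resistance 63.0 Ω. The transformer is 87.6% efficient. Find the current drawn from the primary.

V_s = 66000 × 47/121 = 25636 V.
I_s = V_s/R = 25636/63.0 = 406.93 A.
P_out = V_s I_s = 25636 × 406.93 = 1.0432×10^7 W.
P_in = P_out/η = 1.0432×10^7/0.876 = 1.1909×10^7 W.
I_p = P_in/V_p = 1.1909×10^7/66000 = 180 A.

I_p ≈ 180 A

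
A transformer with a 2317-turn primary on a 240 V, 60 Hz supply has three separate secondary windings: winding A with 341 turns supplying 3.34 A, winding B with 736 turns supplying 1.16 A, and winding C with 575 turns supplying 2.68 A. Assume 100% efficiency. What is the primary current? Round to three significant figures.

I_p ≈ 1.53 A

V_A = 240 × 341/2317 = 35.322 V; V_B = 240 × 736/2317 = 76.237 V; V_C = 240 × 575/2317 = 59.560 V.
P_out = V_A I_A + V_B I_B + V_C I_C = 35.322×3.34 + 76.237×1.16 + 59.560×2.68 = 117.97 + 88.434 + 159.62 = 366.03 W.
Ideal ⇒ P_in = P_out, so I_p = P_out/V_p = 366.03/240 = 1.53 A.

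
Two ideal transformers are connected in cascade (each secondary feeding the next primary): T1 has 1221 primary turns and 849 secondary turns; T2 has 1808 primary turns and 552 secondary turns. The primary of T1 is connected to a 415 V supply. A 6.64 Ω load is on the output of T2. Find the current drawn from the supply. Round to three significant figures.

After T1: V = 415.00 × 849/1221 = 288.56 V.
After T2: V = 288.56 × 552/1808 = 88.101 V.
I_load = 88.101/6.64 = 13.268 A, so P_out = 88.101 × 13.268 = 1168.9 W.
All ideal ⇒ P_in = P_out, so I_supply = 1168.9/415 = 2.82 A.

I_supply ≈ 2.82 A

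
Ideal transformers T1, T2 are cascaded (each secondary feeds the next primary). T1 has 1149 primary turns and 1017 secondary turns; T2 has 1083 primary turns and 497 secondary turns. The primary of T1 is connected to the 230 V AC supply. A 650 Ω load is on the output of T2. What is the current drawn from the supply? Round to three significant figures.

I_supply ≈ 0.0584 A

After T1: V = 230.00 × 1017/1149 = 203.58 V.
After T2: V = 203.58 × 497/1083 = 93.424 V.
I_load = 93.424/650 = 0.14373 A, so P_out = 93.424 × 0.14373 = 13.428 W.
All ideal ⇒ P_in = P_out, so I_supply = 13.428/230 = 0.0584 A.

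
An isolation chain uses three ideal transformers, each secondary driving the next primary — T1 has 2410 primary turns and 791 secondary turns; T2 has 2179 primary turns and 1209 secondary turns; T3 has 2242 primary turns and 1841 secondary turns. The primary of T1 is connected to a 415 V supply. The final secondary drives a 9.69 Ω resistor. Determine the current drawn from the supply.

Secondary of T1: V = 415.00 × 791/2410 = 136.21 V.
Secondary of T2: V = 136.21 × 1209/2179 = 75.575 V.
Secondary of T3: V = 75.575 × 1841/2242 = 62.058 V.
I_load = 62.058/9.69 = 6.4043 A, so P_out = 62.058 × 6.4043 = 397.43 W.
All ideal ⇒ P_in = P_out, so I_supply = 397.43/415 = 0.958 A.

I_supply ≈ 0.958 A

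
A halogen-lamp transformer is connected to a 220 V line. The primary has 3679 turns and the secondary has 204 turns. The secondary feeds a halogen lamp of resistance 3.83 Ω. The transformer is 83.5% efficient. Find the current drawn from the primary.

I_p ≈ 0.212 A

V_s = 220 × 204/3679 = 12.199 V.
I_s = V_s/R = 12.199/3.83 = 3.1851 A.
P_out = V_s I_s = 12.199 × 3.1851 = 38.855 W.
P_in = P_out/η = 38.855/0.835 = 46.533 W.
I_p = P_in/V_p = 46.533/220 = 0.212 A.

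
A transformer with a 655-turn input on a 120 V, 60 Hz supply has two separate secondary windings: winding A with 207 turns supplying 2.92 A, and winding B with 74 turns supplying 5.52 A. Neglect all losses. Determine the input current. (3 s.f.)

V_A = 120 × 207/655 = 37.924 V; V_B = 120 × 74/655 = 13.557 V.
P_out = V_A I_A + V_B I_B = 37.924×2.92 + 13.557×5.52 = 110.74 + 74.836 = 185.57 W.
Ideal ⇒ P_in = P_out, so I_in = P_out/V_in = 185.57/120 = 1.55 A.

I_in ≈ 1.55 A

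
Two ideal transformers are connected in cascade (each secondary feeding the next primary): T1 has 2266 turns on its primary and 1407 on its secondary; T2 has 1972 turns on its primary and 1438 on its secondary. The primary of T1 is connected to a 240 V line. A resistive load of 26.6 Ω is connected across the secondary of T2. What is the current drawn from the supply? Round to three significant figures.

After T1: V = 240.00 × 1407/2266 = 149.02 V.
After T2: V = 149.02 × 1438/1972 = 108.67 V.
I_load = 108.67/26.6 = 4.0852 A, so P_out = 108.67 × 4.0852 = 443.93 W.
All ideal ⇒ P_in = P_out, so I_supply = 443.93/240 = 1.85 A.

I_supply ≈ 1.85 A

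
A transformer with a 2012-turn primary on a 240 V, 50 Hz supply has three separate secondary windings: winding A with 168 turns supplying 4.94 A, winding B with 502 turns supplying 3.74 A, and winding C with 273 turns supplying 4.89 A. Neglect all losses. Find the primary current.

V_A = 240 × 168/2012 = 20.040 V; V_B = 240 × 502/2012 = 59.881 V; V_C = 240 × 273/2012 = 32.565 V.
P_out = V_A I_A + V_B I_B + V_C I_C = 20.040×4.94 + 59.881×3.74 + 32.565×4.89 = 98.996 + 223.95 + 159.24 = 482.19 W.
Ideal ⇒ P_in = P_out, so I_p = P_out/V_p = 482.19/240 = 2.01 A.

I_p ≈ 2.01 A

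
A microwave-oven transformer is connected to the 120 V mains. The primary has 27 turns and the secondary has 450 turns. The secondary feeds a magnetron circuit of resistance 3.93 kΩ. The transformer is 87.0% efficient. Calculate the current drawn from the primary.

I_p ≈ 9.75 A

V_s = 120 × 450/27 = 2000.0 V.
I_s = V_s/R = 2000.0/3930 = 0.50891 A.
P_out = V_s I_s = 2000.0 × 0.50891 = 1017.8 W.
P_in = P_out/η = 1017.8/0.870 = 1169.9 W.
I_p = P_in/V_p = 1169.9/120 = 9.75 A.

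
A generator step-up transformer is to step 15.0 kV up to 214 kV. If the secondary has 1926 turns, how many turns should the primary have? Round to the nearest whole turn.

N_p/N_s = V_p/V_s, so N_p = 1926 × 15000/214000 = 135.0 ≈ 135 turns.

N_p = 135 turns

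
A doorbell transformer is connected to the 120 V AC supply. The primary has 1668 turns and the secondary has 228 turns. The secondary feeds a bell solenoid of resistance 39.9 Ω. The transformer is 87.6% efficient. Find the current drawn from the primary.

V_s = 120 × 228/1668 = 16.403 V.
I_s = V_s/R = 16.403/39.9 = 0.41110 A.
P_out = V_s I_s = 16.403 × 0.41110 = 6.7432 W.
P_in = P_out/η = 6.7432/0.876 = 7.6977 W.
I_p = P_in/V_p = 7.6977/120 = 0.0641 A.

I_p ≈ 0.0641 A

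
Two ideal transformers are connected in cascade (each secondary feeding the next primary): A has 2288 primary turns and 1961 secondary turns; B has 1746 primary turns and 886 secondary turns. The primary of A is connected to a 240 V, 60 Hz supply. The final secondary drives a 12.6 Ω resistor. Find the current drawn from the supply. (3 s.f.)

After A: V = 240.00 × 1961/2288 = 205.70 V.
After B: V = 205.70 × 886/1746 = 104.38 V.
I_load = 104.38/12.6 = 8.2842 A, so P_out = 104.38 × 8.2842 = 864.72 W.
All ideal ⇒ P_in = P_out, so I_supply = 864.72/240 = 3.60 A.

I_supply ≈ 3.60 A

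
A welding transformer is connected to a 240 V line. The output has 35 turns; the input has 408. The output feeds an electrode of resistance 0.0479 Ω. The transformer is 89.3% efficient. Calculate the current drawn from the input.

V_out = 240 × 35/408 = 20.588 V.
I_out = V_out/R = 20.588/0.0479 = 429.82 A.
P_out = V_out I_out = 20.588 × 429.82 = 8849.2 W.
P_in = P_out/η = 8849.2/0.893 = 9909.5 W.
I_in = P_in/V_in = 9909.5/240 = 41.3 A.

I_in ≈ 41.3 A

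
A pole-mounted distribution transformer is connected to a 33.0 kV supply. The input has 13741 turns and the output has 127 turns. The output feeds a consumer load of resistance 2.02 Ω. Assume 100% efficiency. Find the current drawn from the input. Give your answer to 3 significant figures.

I_in ≈ 1.40 A

V_out = V_in × N_out/N_in = 33000 × 127/13741 = 305.00 V.
I_out = V_out/R = 305.00/2.02 = 150.99 A.
For an ideal transformer I_in N_in = I_out N_out, so I_in = 150.99 × 127/13741 = 1.40 A.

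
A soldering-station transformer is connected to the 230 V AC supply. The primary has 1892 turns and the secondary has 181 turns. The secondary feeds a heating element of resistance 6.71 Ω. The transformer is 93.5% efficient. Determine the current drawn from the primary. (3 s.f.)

V_s = 230 × 181/1892 = 22.003 V.
I_s = V_s/R = 22.003/6.71 = 3.2792 A.
P_out = V_s I_s = 22.003 × 3.2792 = 72.152 W.
P_in = P_out/η = 72.152/0.935 = 77.168 W.
I_p = P_in/V_p = 77.168/230 = 0.336 A.

I_p ≈ 0.336 A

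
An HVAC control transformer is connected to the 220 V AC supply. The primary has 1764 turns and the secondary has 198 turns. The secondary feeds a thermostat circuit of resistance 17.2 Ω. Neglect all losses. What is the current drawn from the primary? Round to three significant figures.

V_s = V_p × N_s/N_p = 220 × 198/1764 = 24.694 V.
I_s = V_s/R = 24.694/17.2 = 1.4357 A.
For an ideal transformer I_p N_p = I_s N_s, so I_p = 1.4357 × 198/1764 = 0.161 A.

I_p ≈ 0.161 A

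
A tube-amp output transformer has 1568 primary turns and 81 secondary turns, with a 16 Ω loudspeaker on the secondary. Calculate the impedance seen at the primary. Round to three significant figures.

Z_p = (N_p/N_s)² × Z_s = (1568/81)² × 16 = 6000 Ω.

Z_p ≈ 6000 Ω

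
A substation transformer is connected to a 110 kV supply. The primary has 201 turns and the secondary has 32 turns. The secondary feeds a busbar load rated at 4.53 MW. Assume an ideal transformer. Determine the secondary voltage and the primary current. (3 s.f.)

V_s ≈ 17500 V, I_p ≈ 41.2 A

V_s = V_p × N_s/N_p = 110000 × 32/201 = 17512 V.
I_s = P/V_s = 4.53×10^6/17512 = 258.67 A.
I_p = I_s × N_s/N_p = 258.67 × 32/201 = 41.2 A.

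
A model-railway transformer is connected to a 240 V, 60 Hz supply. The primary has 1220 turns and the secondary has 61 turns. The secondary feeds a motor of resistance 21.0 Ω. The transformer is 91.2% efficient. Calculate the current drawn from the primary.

I_p ≈ 0.0313 A

V_s = 240 × 61/1220 = 12.000 V.
I_s = V_s/R = 12.000/21.0 = 0.57143 A.
P_out = V_s I_s = 12.000 × 0.57143 = 6.8571 W.
P_in = P_out/η = 6.8571/0.912 = 7.5188 W.
I_p = P_in/V_p = 7.5188/240 = 0.0313 A.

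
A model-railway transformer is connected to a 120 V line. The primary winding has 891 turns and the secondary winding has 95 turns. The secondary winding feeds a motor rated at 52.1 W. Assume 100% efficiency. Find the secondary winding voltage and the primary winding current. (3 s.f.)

V_s = V_p × N_s/N_p = 120 × 95/891 = 12.795 V.
I_s = P/V_s = 52.1/12.795 = 4.0720 A.
I_p = I_s × N_s/N_p = 4.0720 × 95/891 = 0.434 A.

V_s ≈ 12.8 V, I_p ≈ 0.434 A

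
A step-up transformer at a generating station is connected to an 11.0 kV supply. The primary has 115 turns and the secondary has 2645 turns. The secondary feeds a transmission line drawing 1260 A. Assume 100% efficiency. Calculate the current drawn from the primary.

For an ideal transformer I_p N_p = I_s N_s, so I_p = 1260 × 2645/115 = 29000 A.

I_p ≈ 29000 A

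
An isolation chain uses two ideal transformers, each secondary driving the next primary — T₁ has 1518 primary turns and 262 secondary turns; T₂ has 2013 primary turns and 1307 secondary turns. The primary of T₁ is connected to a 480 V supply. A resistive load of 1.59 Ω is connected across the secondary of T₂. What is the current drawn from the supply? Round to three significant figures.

I_supply ≈ 3.79 A

Secondary of T₁: V = 480.00 × 262/1518 = 82.846 V.
Secondary of T₂: V = 82.846 × 1307/2013 = 53.790 V.
I_load = 53.790/1.59 = 33.830 A, so P_out = 53.790 × 33.830 = 1819.7 W.
All ideal ⇒ P_in = P_out, so I_supply = 1819.7/480 = 3.79 A.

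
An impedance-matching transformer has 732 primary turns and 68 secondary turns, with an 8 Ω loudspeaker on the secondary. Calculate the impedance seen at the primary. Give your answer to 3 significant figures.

Z_p = (N_p/N_s)² × Z_s = (732/68)² × 8 = 927 Ω.

Z_p ≈ 927 Ω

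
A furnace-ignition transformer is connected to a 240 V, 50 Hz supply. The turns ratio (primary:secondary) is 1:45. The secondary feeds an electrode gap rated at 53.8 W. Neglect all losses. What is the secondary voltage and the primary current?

V_s = V_p × N_s/N_p = 240 × 45/1 = 10800 V.
I_s = P/V_s = 53.8/10800 = 0.0049815 A.
I_p = I_s × N_s/N_p = 0.0049815 × 45/1 = 0.224 A.

V_s ≈ 10800 V, I_p ≈ 0.224 A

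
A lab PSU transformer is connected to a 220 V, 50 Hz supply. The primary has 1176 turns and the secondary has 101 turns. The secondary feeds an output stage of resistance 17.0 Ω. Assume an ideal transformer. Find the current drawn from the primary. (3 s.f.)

V_s = V_p × N_s/N_p = 220 × 101/1176 = 18.895 V.
I_s = V_s/R = 18.895/17.0 = 1.1114 A.
For an ideal transformer I_p N_p = I_s N_s, so I_p = 1.1114 × 101/1176 = 0.0955 A.

I_p ≈ 0.0955 A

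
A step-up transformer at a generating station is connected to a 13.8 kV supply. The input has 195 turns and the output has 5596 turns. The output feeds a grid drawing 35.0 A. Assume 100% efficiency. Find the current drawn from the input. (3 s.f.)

For an ideal transformer I_in N_in = I_out N_out, so I_in = 35.0 × 5596/195 = 1000 A.

I_in ≈ 1000 A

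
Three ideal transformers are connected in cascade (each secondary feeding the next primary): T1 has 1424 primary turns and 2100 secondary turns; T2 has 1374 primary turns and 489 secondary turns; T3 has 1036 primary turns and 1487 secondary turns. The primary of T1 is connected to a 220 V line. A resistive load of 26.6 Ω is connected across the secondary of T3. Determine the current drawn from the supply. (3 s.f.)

I_supply ≈ 4.69 A

Secondary of T1: V = 220.00 × 2100/1424 = 324.44 V.
Secondary of T2: V = 324.44 × 489/1374 = 115.47 V.
Secondary of T3: V = 115.47 × 1487/1036 = 165.73 V.
I_load = 165.73/26.6 = 6.2305 A, so P_out = 165.73 × 6.2305 = 1032.6 W.
All ideal ⇒ P_in = P_out, so I_supply = 1032.6/220 = 4.69 A.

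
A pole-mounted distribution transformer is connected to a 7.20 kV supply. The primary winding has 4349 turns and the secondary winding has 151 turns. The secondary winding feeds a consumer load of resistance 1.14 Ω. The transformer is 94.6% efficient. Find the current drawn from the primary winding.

I_p ≈ 8.05 A

V_s = 7200 × 151/4349 = 249.99 V.
I_s = V_s/R = 249.99/1.14 = 219.29 A.
P_out = V_s I_s = 249.99 × 219.29 = 54820 W.
P_in = P_out/η = 54820/0.946 = 57949 W.
I_p = P_in/V_p = 57949/7200 = 8.05 A.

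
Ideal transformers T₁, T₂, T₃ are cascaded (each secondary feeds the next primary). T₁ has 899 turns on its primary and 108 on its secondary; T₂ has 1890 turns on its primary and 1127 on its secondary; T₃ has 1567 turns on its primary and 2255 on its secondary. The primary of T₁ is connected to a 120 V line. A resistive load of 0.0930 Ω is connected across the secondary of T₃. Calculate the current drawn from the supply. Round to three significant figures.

I_supply ≈ 13.7 A

After T₁: V = 120.00 × 108/899 = 14.416 V.
After T₂: V = 14.416 × 1127/1890 = 8.5962 V.
After T₃: V = 8.5962 × 2255/1567 = 12.370 V.
I_load = 12.370/0.0930 = 133.02 A, so P_out = 12.370 × 133.02 = 1645.5 W.
All ideal ⇒ P_in = P_out, so I_supply = 1645.5/120 = 13.7 A.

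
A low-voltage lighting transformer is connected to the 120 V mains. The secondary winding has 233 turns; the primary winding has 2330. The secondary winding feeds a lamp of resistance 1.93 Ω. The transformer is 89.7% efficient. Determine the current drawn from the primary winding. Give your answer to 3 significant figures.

I_p ≈ 0.693 A

V_s = 120 × 233/2330 = 12.000 V.
I_s = V_s/R = 12.000/1.93 = 6.2176 A.
P_out = V_s I_s = 12.000 × 6.2176 = 74.611 W.
P_in = P_out/η = 74.611/0.897 = 83.179 W.
I_p = P_in/V_p = 83.179/120 = 0.693 A.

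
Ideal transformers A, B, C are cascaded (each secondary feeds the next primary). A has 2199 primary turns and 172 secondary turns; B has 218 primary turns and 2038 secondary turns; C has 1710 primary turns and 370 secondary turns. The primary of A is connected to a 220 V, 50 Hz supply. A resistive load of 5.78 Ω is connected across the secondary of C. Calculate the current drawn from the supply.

Secondary of A: V = 220.00 × 172/2199 = 17.208 V.
Secondary of B: V = 17.208 × 2038/218 = 160.87 V.
Secondary of C: V = 160.87 × 370/1710 = 34.808 V.
I_load = 34.808/5.78 = 6.0221 A, so P_out = 34.808 × 6.0221 = 209.62 W.
All ideal ⇒ P_in = P_out, so I_supply = 209.62/220 = 0.953 A.

I_supply ≈ 0.953 A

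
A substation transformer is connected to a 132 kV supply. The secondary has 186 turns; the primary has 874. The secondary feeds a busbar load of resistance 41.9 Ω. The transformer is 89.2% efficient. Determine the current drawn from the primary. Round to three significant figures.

V_s = 132000 × 186/874 = 28092 V.
I_s = V_s/R = 28092/41.9 = 670.44 A.
P_out = V_s I_s = 28092 × 670.44 = 1.8834×10^7 W.
P_in = P_out/η = 1.8834×10^7/0.892 = 2.1114×10^7 W.
I_p = P_in/V_p = 2.1114×10^7/132000 = 160 A.

I_p ≈ 160 A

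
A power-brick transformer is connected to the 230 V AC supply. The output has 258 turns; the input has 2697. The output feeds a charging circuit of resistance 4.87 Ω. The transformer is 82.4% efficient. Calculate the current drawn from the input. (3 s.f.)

V_out = 230 × 258/2697 = 22.002 V.
I_out = V_out/R = 22.002/4.87 = 4.5179 A.
P_out = V_out I_out = 22.002 × 4.5179 = 99.404 W.
P_in = P_out/η = 99.404/0.824 = 120.64 W.
I_in = P_in/V_in = 120.64/230 = 0.525 A.

I_in ≈ 0.525 A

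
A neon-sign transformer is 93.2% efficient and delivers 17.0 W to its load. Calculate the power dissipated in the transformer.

P_in = P_out/η = 17.0/0.932 = 18.2403 W.
P_loss = P_in − P_out = 18.2403 − 17.0 = 1.24 W.

P_loss ≈ 1.24 W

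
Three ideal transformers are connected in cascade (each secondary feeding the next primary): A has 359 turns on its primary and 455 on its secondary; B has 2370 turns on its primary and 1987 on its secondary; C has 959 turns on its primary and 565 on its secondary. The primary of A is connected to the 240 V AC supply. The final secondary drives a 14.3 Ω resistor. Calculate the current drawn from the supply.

After A: V = 240.00 × 455/359 = 304.18 V.
After B: V = 304.18 × 1987/2370 = 255.02 V.
After C: V = 255.02 × 565/959 = 150.25 V.
I_load = 150.25/14.3 = 10.507 A, so P_out = 150.25 × 10.507 = 1578.6 W.
All ideal ⇒ P_in = P_out, so I_supply = 1578.6/240 = 6.58 A.

I_supply ≈ 6.58 A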